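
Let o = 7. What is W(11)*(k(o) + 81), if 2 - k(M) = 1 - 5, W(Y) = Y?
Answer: 957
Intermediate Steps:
k(M) = 6 (k(M) = 2 - (1 - 5) = 2 - 1*(-4) = 2 + 4 = 6)
W(11)*(k(o) + 81) = 11*(6 + 81) = 11*87 = 957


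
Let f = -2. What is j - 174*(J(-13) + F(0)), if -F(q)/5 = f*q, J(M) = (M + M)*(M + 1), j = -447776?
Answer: -502064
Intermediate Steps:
J(M) = 2*M*(1 + M) (J(M) = (2*M)*(1 + M) = 2*M*(1 + M))
F(q) = 10*q (F(q) = -(-10)*q = 10*q)
j - 174*(J(-13) + F(0)) = -447776 - 174*(2*(-13)*(1 - 13) + 10*0) = -447776 - 174*(2*(-13)*(-12) + 0) = -447776 - 174*(312 + 0) = -447776 - 174*312 = -447776 - 54288 = -502064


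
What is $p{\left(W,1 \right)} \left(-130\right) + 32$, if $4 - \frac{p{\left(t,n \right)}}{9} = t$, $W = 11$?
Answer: $8222$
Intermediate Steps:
$p{\left(t,n \right)} = 36 - 9 t$
$p{\left(W,1 \right)} \left(-130\right) + 32 = \left(36 - 99\right) \left(-130\right) + 32 = \left(-63\right) \left(-130\right) + 32 = 8190 + 32 = 8222$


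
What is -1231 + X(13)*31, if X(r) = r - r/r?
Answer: -859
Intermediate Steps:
X(r) = -1 + r (X(r) = r - 1*1 = r - 1 = -1 + r)
-1231 + X(13)*31 = -1231 + (-1 + 13)*31 = -1231 + 12*31 = -1231 + 372 = -859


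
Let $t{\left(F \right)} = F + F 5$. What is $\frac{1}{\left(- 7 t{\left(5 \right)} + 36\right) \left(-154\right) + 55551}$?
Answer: $\frac{1}{82347} \approx 1.2144 \cdot 10^{-5}$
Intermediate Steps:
$t{\left(F \right)} = 6 F$ ($t{\left(F \right)} = F + 5 F = 6 F$)
$\frac{1}{\left(- 7 t{\left(5 \right)} + 36\right) \left(-154\right) + 55551} = \frac{1}{\left(- 7 \cdot 6 \cdot 5 + 36\right) \left(-154\right) + 55551} = \frac{1}{\left(\left(-7\right) 30 + 36\right) \left(-154\right) + 55551} = \frac{1}{\left(-210 + 36\right) \left(-154\right) + 55551} = \frac{1}{\left(-174\right) \left(-154\right) + 55551} = \frac{1}{26796 + 55551} = \frac{1}{82347}$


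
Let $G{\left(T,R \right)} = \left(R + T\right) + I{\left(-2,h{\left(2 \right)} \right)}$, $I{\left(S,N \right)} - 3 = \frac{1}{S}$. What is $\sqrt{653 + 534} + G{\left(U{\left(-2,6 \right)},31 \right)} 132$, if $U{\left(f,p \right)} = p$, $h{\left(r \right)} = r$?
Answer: $5214 + \sqrt{1187} \approx 5248.5$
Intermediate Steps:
$I{\left(S,N \right)} = 3 + \frac{1}{S}$
$G{\left(T,R \right)} = \frac{5}{2} + R + T$ ($G{\left(T,R \right)} = \left(R + T\right) + \left(3 + \frac{1}{-2}\right) = \left(R + T\right) + \left(3 - \frac{1}{2}\right) = \left(R + T\right) + \frac{5}{2} = \frac{5}{2} + R + T$)
$\sqrt{653 + 534} + G{\left(U{\left(-2,6 \right)},31 \right)} 132 = \sqrt{653 + 534} + \left(\frac{5}{2} + 31 + 6\right) 132 = \sqrt{1187} + \frac{79}{2} \cdot 132 = \sqrt{1187} + 5214 = 5214 + \sqrt{1187}$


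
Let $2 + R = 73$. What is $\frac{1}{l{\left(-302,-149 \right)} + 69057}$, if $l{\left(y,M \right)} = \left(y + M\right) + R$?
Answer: $\frac{1}{68677} \approx 1.4561 \cdot 10^{-5}$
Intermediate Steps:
$R = 71$ ($R = -2 + 73 = 71$)
$l{\left(y,M \right)} = 71 + M + y$ ($l{\left(y,M \right)} = \left(y + M\right) + 71 = \left(M + y\right) + 71 = 71 + M + y$)
$\frac{1}{l{\left(-302,-149 \right)} + 69057} = \frac{1}{\left(71 - 149 - 302\right) + 69057} = \frac{1}{-380 + 69057} = \frac{1}{68677}$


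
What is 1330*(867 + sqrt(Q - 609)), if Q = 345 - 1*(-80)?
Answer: 1153110 + 2660*I*sqrt(46) ≈ 1.1531e+6 + 18041.0*I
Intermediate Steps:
Q = 425 (Q = 345 + 80 = 425)
1330*(867 + sqrt(Q - 609)) = 1330*(867 + sqrt(425 - 609)) = 1330*(867 + sqrt(-184)) = 1330*(867 + 2*I*sqrt(46)) = 1153110 + 2660*I*sqrt(46)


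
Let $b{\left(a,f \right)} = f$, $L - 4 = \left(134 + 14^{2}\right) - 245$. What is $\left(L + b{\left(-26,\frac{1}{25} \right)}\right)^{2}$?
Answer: $\frac{4955076}{625} \approx 7928.1$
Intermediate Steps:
$L = 89$ ($L = 4 - \left(111 - 196\right) = 4 + \left(\left(134 + 196\right) - 245\right) = 4 + \left(330 - 245\right) = 4 + 85 = 89$)
$\left(L + b{\left(-26,\frac{1}{25} \right)}\right)^{2} = \left(89 + \frac{1}{25}\right)^{2} = \left(\frac{2226}{25}\right)^{2} = \frac{4955076}{625}$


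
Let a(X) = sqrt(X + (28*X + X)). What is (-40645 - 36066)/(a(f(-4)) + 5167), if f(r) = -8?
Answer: -396365737/26698129 + 306844*I*sqrt(15)/26698129 ≈ -14.846 + 0.044513*I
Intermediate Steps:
a(X) = sqrt(30)*sqrt(X) (a(X) = sqrt(X + 29*X) = sqrt(30*X) = sqrt(30)*sqrt(X))
(-40645 - 36066)/(a(f(-4)) + 5167) = (-40645 - 36066)/(sqrt(30)*sqrt(-8) + 5167) = -76711/(sqrt(30)*(2*I*sqrt(2)) + 5167) = -76711/(4*I*sqrt(15) + 5167) = -76711/(5167 + 4*I*sqrt(15))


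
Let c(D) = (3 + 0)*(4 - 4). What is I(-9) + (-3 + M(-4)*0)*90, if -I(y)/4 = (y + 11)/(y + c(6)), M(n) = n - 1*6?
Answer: -2422/9 ≈ -269.11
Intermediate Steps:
c(D) = 0 (c(D) = 3*0 = 0)
M(n) = -6 + n (M(n) = n - 6 = -6 + n)
I(y) = -4*(11 + y)/y (I(y) = -4*(y + 11)/(y + 0) = -4*(11 + y)/y)
I(-9) + (-3 + M(-4)*0)*90 = (-4 - 44/(-9)) + (-3 + (-6 - 4)*0)*90 = (-4 - 44*(-1/9)) + (-3 - 10*0)*90 = (-4 + 44/9) + (-3 + 0)*90 = 8/9 - 3*90 = 8/9 - 270 = -2422/9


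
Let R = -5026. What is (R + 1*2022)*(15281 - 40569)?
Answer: 75965152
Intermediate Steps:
(R + 1*2022)*(15281 - 40569) = (-5026 + 1*2022)*(15281 - 40569) = (-5026 + 2022)*(-25288) = -3004*(-25288) = 75965152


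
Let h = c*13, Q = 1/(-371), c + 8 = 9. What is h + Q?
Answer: 4822/371 ≈ 12.997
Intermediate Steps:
c = 1 (c = -8 + 9 = 1)
Q = -1/371 ≈ -0.0026954
h = 13 (h = 1*13 = 13)
h + Q = 13 - 1/371 = 4822/371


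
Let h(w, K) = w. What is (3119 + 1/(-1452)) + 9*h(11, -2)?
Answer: 4672535/1452 ≈ 3218.0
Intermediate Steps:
(3119 + 1/(-1452)) + 9*h(11, -2) = (3119 + 1/(-1452)) + 9*11 = (3119 - 1/1452) + 99 = 4528787/1452 + 99 = 4672535/1452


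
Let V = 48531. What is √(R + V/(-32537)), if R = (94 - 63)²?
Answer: √1015789717462/32537 ≈ 30.976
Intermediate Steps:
R = 961 (R = 31² = 961)
√(R + V/(-32537)) = √(961 + 48531/(-32537)) = √(961 + 48531*(-1/32537)) = √(961 - 48531/32537) = √(31219526/32537) = √1015789717462/32537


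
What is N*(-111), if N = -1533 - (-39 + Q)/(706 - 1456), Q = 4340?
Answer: 42381613/250 ≈ 1.6953e+5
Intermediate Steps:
N = -1145449/750 (N = -1533 - (-39 + 4340)/(706 - 1456) = -1533 - 4301/(-750) = -1533 - 4301*(-1)/750 = -1533 - 1*(-4301/750) = -1533 + 4301/750 = -1145449/750 ≈ -1527.3)
N*(-111) = -1145449/750*(-111) = 42381613/250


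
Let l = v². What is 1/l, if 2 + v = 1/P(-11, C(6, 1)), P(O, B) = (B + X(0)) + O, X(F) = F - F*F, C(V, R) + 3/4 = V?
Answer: 529/2500 ≈ 0.21160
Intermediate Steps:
C(V, R) = -¾ + V
X(F) = F - F²
P(O, B) = B + O (P(O, B) = (B + 0*(1 - 1*0)) + O = (B + 0*(1 + 0)) + O = (B + 0*1) + O = (B + 0) + O = B + O)
v = -50/23 (v = -2 + 1/((-¾ + 6) - 11) = -2 + 1/(21/4 - 11) = -2 + 1/(-23/4) = -2 - 4/23 = -50/23 ≈ -2.1739)
l = 2500/529 (l = (-50/23)² = 2500/529 ≈ 4.7259)
1/l = 1/(2500/529) = 529/2500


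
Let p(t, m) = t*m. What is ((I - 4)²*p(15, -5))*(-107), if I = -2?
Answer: 288900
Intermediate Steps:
p(t, m) = m*t
((I - 4)²*p(15, -5))*(-107) = ((-2 - 4)²*(-5*15))*(-107) = ((-6)²*(-75))*(-107) = (36*(-75))*(-107) = -2700*(-107) = 288900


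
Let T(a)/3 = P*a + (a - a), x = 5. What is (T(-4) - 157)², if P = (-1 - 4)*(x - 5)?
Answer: 24649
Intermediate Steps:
P = 0 (P = (-1 - 4)*(5 - 5) = -5*0 = 0)
T(a) = 0 (T(a) = 3*(0*a + (a - a)) = 3*(0 + 0) = 3*0 = 0)
(T(-4) - 157)² = (0 - 157)² = (-157)² = 24649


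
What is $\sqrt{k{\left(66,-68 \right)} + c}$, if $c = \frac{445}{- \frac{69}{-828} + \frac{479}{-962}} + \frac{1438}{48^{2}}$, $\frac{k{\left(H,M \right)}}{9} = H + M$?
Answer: $\frac{i \sqrt{14390826030146}}{114864} \approx 33.026 i$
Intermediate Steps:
$k{\left(H,M \right)} = 9 H + 9 M$ ($k{\left(H,M \right)} = 9 \left(H + M\right) = 9 H + 9 M$)
$c = - \frac{2957237513}{2756736}$ ($c = \frac{445}{\left(-69\right) \left(- \frac{1}{828}\right) + 479 \left(- \frac{1}{962}\right)} + \frac{1438}{2304} = \frac{445}{\frac{1}{12} - \frac{479}{962}} + 1438 \cdot \frac{1}{2304} = \frac{445}{- \frac{2393}{5772}} + \frac{719}{1152} = 445 \left(- \frac{5772}{2393}\right) + \frac{719}{1152} = - \frac{2568540}{2393} + \frac{719}{1152} = - \frac{2957237513}{2756736} \approx -1072.7$)
$\sqrt{k{\left(66,-68 \right)} + c} = \sqrt{\left(9 \cdot 66 + 9 \left(-68\right)\right) - \frac{2957237513}{2756736}} = \sqrt{\left(594 - 612\right) - \frac{2957237513}{2756736}} = \sqrt{-18 - \frac{2957237513}{2756736}} = \sqrt{- \frac{3006858761}{2756736}} = \frac{i \sqrt{14390826030146}}{114864}$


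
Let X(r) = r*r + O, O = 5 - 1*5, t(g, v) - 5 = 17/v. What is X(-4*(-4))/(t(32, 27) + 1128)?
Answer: 432/1913 ≈ 0.22582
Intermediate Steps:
t(g, v) = 5 + 17/v
O = 0 (O = 5 - 5 = 0)
X(r) = r² (X(r) = r*r + 0 = r² + 0 = r²)
X(-4*(-4))/(t(32, 27) + 1128) = (-4*(-4))²/((5 + 17/27) + 1128) = 16²/((5 + 17*(1/27)) + 1128) = 256/((5 + 17/27) + 1128) = 256/(152/27 + 1128) = 256/(30608/27) = (27/30608)*256 = 432/1913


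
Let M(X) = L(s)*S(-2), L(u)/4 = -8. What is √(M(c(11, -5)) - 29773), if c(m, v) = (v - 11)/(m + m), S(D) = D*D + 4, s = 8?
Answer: I*√30029 ≈ 173.29*I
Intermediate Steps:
L(u) = -32 (L(u) = 4*(-8) = -32)
S(D) = 4 + D² (S(D) = D² + 4 = 4 + D²)
c(m, v) = (-11 + v)/(2*m) (c(m, v) = (-11 + v)/((2*m)) = (-11 + v)*(1/(2*m)) = (-11 + v)/(2*m))
M(X) = -256 (M(X) = -32*(4 + (-2)²) = -32*(4 + 4) = -32*8 = -256)
√(M(c(11, -5)) - 29773) = √(-256 - 29773) = √(-30029) = I*√30029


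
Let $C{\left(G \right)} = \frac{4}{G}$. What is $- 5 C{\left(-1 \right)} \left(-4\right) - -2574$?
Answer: $2494$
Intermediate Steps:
$- 5 C{\left(-1 \right)} \left(-4\right) - -2574 = - 5 \frac{4}{-1} \left(-4\right) - -2574 = - 5 \cdot 4 \left(-1\right) \left(-4\right) + 2574 = \left(-5\right) \left(-4\right) \left(-4\right) + 2574 = 20 \left(-4\right) + 2574 = -80 + 2574 = 2494$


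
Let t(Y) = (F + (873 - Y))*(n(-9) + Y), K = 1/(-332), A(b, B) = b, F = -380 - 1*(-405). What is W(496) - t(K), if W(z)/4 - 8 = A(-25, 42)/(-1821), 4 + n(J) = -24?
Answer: 5053844808997/200717904 ≈ 25179.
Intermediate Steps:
n(J) = -28 (n(J) = -4 - 24 = -28)
F = 25 (F = -380 + 405 = 25)
K = -1/332 ≈ -0.0030120
W(z) = 58372/1821 (W(z) = 32 + 4*(-25/(-1821)) = 32 + 4*(-25*(-1/1821)) = 32 + 4*(25/1821) = 32 + 100/1821 = 58372/1821)
t(Y) = (-28 + Y)*(898 - Y) (t(Y) = (25 + (873 - Y))*(-28 + Y) = (898 - Y)*(-28 + Y) = (-28 + Y)*(898 - Y))
W(496) - t(K) = 58372/1821 - (-25144 - (-1/332)² + 926*(-1/332)) = 58372/1821 - (-25144 - 1*1/110224 - 463/166) = 58372/1821 - (-25144 - 1/110224 - 463/166) = 58372/1821 - 1*(-2771779689/110224) = 58372/1821 + 2771779689/110224 = 5053844808997/200717904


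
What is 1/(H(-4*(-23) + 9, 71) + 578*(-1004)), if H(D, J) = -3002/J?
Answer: -71/41205154 ≈ -1.7231e-6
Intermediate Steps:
H(D, J) = -3002/J
1/(H(-4*(-23) + 9, 71) + 578*(-1004)) = 1/(-3002/71 + 578*(-1004)) = 1/(-3002*1/71 - 580312) = 1/(-3002/71 - 580312) = 1/(-41205154/71) = -71/41205154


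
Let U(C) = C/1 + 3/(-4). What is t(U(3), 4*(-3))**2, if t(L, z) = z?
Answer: 144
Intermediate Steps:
U(C) = -3/4 + C (U(C) = C*1 + 3*(-1/4) = C - 3/4 = -3/4 + C)
t(U(3), 4*(-3))**2 = (4*(-3))**2 = (-12)**2 = 144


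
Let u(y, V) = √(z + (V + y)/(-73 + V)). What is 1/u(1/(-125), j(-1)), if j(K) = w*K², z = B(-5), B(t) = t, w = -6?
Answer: -5*I*√1200405/12156 ≈ -0.45065*I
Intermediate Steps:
z = -5
j(K) = -6*K²
u(y, V) = √(-5 + (V + y)/(-73 + V))
1/u(1/(-125), j(-1)) = 1/(√((365 + 1/(-125) - (-24)*(-1)²)/(-73 - 6*(-1)²))) = 1/(√((365 - 1/125 - (-24))/(-73 - 6*1))) = 1/(√((365 - 1/125 - 4*(-6))/(-73 - 6))) = 1/(√((365 - 1/125 + 24)/(-79))) = 1/(√(-1/79*48624/125)) = 1/(√(-48624/9875)) = 1/(4*I*√1200405/1975) = -5*I*√1200405/12156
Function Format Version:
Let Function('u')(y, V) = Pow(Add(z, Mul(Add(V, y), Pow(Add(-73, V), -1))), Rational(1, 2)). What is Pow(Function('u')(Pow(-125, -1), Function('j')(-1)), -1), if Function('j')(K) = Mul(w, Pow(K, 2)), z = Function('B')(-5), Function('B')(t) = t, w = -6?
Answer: Mul(Rational(-5, 12156), I, Pow(1200405, Rational(1, 2))) ≈ Mul(-0.45065, I)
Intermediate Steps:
z = -5
Function('j')(K) = Mul(-6, Pow(K, 2))
Function('u')(y, V) = Pow(Add(-5, Mul(Pow(Add(-73, V), -1), Add(V, y))), Rational(1, 2)) (Function('u')(y, V) = Pow(Add(-5, Mul(Add(V, y), Pow(Add(-73, V), -1))), Rational(1, 2)) = Pow(Add(-5, Mul(Pow(Add(-73, V), -1), Add(V, y))), Rational(1, 2)))
Pow(Function('u')(Pow(-125, -1), Function('j')(-1)), -1) = Pow(Pow(Mul(Pow(Add(-73, Mul(-6, Pow(-1, 2))), -1), Add(365, Pow(-125, -1), Mul(-4, Mul(-6, Pow(-1, 2))))), Rational(1, 2)), -1) = Pow(Pow(Mul(Pow(Add(-73, Mul(-6, 1)), -1), Add(365, Rational(-1, 125), Mul(-4, Mul(-6, 1)))), Rational(1, 2)), -1) = Pow(Pow(Mul(Pow(Add(-73, -6), -1), Add(365, Rational(-1, 125), Mul(-4, -6))), Rational(1, 2)), -1) = Pow(Pow(Mul(Pow(-79, -1), Add(365, Rational(-1, 125), 24)), Rational(1, 2)), -1) = Pow(Pow(Mul(Rational(-1, 79), Rational(48624, 125)), Rational(1, 2)), -1) = Pow(Pow(Rational(-48624, 9875), Rational(1, 2)), -1) = Pow(Mul(Rational(4, 1975), I, Pow(1200405, Rational(1, 2))), -1) = Mul(Rational(-5, 12156), I, Pow(1200405, Rational(1, 2)))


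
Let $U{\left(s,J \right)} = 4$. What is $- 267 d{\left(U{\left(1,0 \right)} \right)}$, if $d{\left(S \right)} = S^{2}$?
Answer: $-4272$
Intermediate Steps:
$- 267 d{\left(U{\left(1,0 \right)} \right)} = - 267 \cdot 4^{2} = \left(-267\right) 16 = -4272$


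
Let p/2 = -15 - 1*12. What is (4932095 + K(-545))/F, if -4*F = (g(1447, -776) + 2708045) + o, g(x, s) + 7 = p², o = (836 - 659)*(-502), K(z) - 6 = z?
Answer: -4931556/655525 ≈ -7.5231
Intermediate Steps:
K(z) = 6 + z
p = -54 (p = 2*(-15 - 1*12) = 2*(-15 - 12) = 2*(-27) = -54)
o = -88854 (o = 177*(-502) = -88854)
g(x, s) = 2909 (g(x, s) = -7 + (-54)² = -7 + 2916 = 2909)
F = -655525 (F = -((2909 + 2708045) - 88854)/4 = -(2710954 - 88854)/4 = -¼*2622100 = -655525)
(4932095 + K(-545))/F = (4932095 + (6 - 545))/(-655525) = (4932095 - 539)*(-1/655525) = 4931556*(-1/655525) = -4931556/655525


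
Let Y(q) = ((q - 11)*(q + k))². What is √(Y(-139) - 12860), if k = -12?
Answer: 26*√758890 ≈ 22650.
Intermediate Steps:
Y(q) = (-12 + q)²*(-11 + q)² (Y(q) = ((q - 11)*(q - 12))² = ((-11 + q)*(-12 + q))² = ((-12 + q)*(-11 + q))² = (-12 + q)²*(-11 + q)²)
√(Y(-139) - 12860) = √((-12 - 139)²*(-11 - 139)² - 12860) = √((-151)²*(-150)² - 12860) = √(22801*22500 - 12860) = √(513022500 - 12860) = √513009640 = 26*√758890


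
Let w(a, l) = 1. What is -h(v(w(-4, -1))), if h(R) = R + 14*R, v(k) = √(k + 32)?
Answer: -15*√33 ≈ -86.168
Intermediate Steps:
v(k) = √(32 + k)
h(R) = 15*R
-h(v(w(-4, -1))) = -15*√(32 + 1) = -15*√33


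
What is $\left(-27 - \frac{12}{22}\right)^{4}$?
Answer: $\frac{8428892481}{14641} \approx 5.7571 \cdot 10^{5}$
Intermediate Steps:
$\left(-27 - \frac{12}{22}\right)^{4} = \left(-27 - \frac{6}{11}\right)^{4} = \left(- \frac{303}{11}\right)^{4} = \frac{8428892481}{14641}$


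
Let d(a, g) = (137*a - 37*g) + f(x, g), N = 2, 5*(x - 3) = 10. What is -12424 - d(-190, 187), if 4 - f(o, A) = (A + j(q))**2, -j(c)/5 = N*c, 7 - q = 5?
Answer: 48410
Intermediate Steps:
x = 5 (x = 3 + (1/5)*10 = 3 + 2 = 5)
q = 2 (q = 7 - 1*5 = 7 - 5 = 2)
j(c) = -10*c
f(o, A) = 4 - (-20 + A)**2 (f(o, A) = 4 - (A - 10*2)**2 = 4 - (A - 20)**2 = 4 - (-20 + A)**2)
d(a, g) = 4 - (-20 + g)**2 - 37*g + 137*a (d(a, g) = (137*a - 37*g) + (4 - (-20 + g)**2) = (-37*g + 137*a) + (4 - (-20 + g)**2) = 4 - (-20 + g)**2 - 37*g + 137*a)
-12424 - d(-190, 187) = -12424 - (-396 - 1*187**2 + 3*187 + 137*(-190)) = -12424 - (-396 - 1*34969 + 561 - 26030) = -12424 - (-396 - 34969 + 561 - 26030) = -12424 - 1*(-60834) = -12424 + 60834 = 48410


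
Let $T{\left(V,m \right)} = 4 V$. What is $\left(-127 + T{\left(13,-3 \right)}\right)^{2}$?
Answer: $5625$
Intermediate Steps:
$\left(-127 + T{\left(13,-3 \right)}\right)^{2} = \left(-127 + 4 \cdot 13\right)^{2} = \left(-127 + 52\right)^{2} = \left(-75\right)^{2} = 5625$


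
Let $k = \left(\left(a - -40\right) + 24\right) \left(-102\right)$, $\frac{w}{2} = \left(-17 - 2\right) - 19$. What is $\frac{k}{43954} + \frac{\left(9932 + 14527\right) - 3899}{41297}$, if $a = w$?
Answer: $\frac{477120884}{907584169} \approx 0.5257$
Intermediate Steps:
$w = -76$ ($w = 2 \left(\left(-17 - 2\right) - 19\right) = 2 \left(-19 - 19\right) = 2 \left(-38\right) = -76$)
$a = -76$
$k = 1224$ ($k = \left(\left(-76 - -40\right) + 24\right) \left(-102\right) = \left(\left(-76 + 40\right) + 24\right) \left(-102\right) = \left(-36 + 24\right) \left(-102\right) = \left(-12\right) \left(-102\right) = 1224$)
$\frac{k}{43954} + \frac{\left(9932 + 14527\right) - 3899}{41297} = \frac{1224}{43954} + \frac{\left(9932 + 14527\right) - 3899}{41297} = 1224 \cdot \frac{1}{43954} + \left(24459 - 3899\right) \frac{1}{41297} = \frac{612}{21977} + 20560 \cdot \frac{1}{41297} = \frac{612}{21977} + \frac{20560}{41297} = \frac{477120884}{907584169}$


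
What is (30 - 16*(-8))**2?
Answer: 24964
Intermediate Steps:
(30 - 16*(-8))**2 = (30 + 128)**2 = 158**2 = 24964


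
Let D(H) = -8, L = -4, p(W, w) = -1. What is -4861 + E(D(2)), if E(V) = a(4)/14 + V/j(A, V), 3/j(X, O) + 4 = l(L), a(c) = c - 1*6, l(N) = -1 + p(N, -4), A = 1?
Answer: -33916/7 ≈ -4845.1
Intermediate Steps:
l(N) = -2 (l(N) = -1 - 1 = -2)
a(c) = -6 + c (a(c) = c - 6 = -6 + c)
j(X, O) = -1/2 (j(X, O) = 3/(-4 - 2) = 3/(-6) = 3*(-1/6) = -1/2)
E(V) = -1/7 - 2*V (E(V) = (-6 + 4)/14 + V/(-1/2) = -2*1/14 + V*(-2) = -1/7 - 2*V)
-4861 + E(D(2)) = -4861 + (-1/7 - 2*(-8)) = -4861 + (-1/7 + 16) = -4861 + 111/7 = -33916/7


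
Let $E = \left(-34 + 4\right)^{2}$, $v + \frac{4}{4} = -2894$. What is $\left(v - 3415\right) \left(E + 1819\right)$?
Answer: $-17156890$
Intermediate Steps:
$v = -2895$ ($v = -1 - 2894 = -2895$)
$E = 900$ ($E = \left(-30\right)^{2} = 900$)
$\left(v - 3415\right) \left(E + 1819\right) = \left(-2895 - 3415\right) \left(900 + 1819\right) = \left(-6310\right) 2719 = -17156890$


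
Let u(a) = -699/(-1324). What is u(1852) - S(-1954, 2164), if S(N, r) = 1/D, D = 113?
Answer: 77663/149612 ≈ 0.51910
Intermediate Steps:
S(N, r) = 1/113
u(a) = 699/1324 (u(a) = -699*(-1/1324) = 699/1324)
u(1852) - S(-1954, 2164) = 699/1324 - 1*1/113 = 699/1324 - 1/113 = 77663/149612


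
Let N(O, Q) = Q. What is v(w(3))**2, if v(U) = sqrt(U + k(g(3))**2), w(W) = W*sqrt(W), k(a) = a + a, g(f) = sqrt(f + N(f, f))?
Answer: 24 + 3*sqrt(3) ≈ 29.196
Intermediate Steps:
g(f) = sqrt(2)*sqrt(f) (g(f) = sqrt(f + f) = sqrt(2*f) = sqrt(2)*sqrt(f))
k(a) = 2*a
w(W) = W**(3/2)
v(U) = sqrt(24 + U) (v(U) = sqrt(U + (2*(sqrt(2)*sqrt(3)))**2) = sqrt(U + (2*sqrt(6))**2) = sqrt(U + 24) = sqrt(24 + U))
v(w(3))**2 = (sqrt(24 + 3**(3/2)))**2 = (sqrt(24 + 3*sqrt(3)))**2 = 24 + 3*sqrt(3)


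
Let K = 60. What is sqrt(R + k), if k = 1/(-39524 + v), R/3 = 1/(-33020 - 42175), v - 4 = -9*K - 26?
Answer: I*sqrt(89795379210)/37213170 ≈ 0.0080525*I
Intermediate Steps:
v = -562 (v = 4 + (-9*60 - 26) = 4 + (-540 - 26) = 4 - 566 = -562)
R = -1/25065 (R = 3/(-33020 - 42175) = 3/(-75195) = 3*(-1/75195) = -1/25065 ≈ -3.9896e-5)
k = -1/40086 (k = 1/(-39524 - 562) = 1/(-40086) = -1/40086 ≈ -2.4946e-5)
sqrt(R + k) = sqrt(-1/25065 - 1/40086) = sqrt(-2413/37213170) = I*sqrt(89795379210)/37213170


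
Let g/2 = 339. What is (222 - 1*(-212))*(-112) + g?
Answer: -47930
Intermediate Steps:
g = 678 (g = 2*339 = 678)
(222 - 1*(-212))*(-112) + g = (222 - 1*(-212))*(-112) + 678 = (222 + 212)*(-112) + 678 = 434*(-112) + 678 = -48608 + 678 = -47930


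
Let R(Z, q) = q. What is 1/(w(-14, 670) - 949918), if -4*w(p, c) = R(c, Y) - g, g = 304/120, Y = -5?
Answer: -60/56994967 ≈ -1.0527e-6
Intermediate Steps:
g = 38/15 (g = 304*(1/120) = 38/15 ≈ 2.5333)
w(p, c) = 113/60 (w(p, c) = -(-5 - 1*38/15)/4 = -(-5 - 38/15)/4 = -1/4*(-113/15) = 113/60)
1/(w(-14, 670) - 949918) = 1/(113/60 - 949918) = 1/(-56994967/60) = -60/56994967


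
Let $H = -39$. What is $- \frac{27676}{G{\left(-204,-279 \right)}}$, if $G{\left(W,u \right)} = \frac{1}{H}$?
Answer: $1079364$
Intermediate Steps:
$G{\left(W,u \right)} = - \frac{1}{39}$ ($G{\left(W,u \right)} = \frac{1}{-39} = - \frac{1}{39}$)
$- \frac{27676}{G{\left(-204,-279 \right)}} = - \frac{27676}{- \frac{1}{39}} = \left(-27676\right) \left(-39\right) = 1079364$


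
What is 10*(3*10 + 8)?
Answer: 380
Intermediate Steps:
10*(3*10 + 8) = 10*(30 + 8) = 10*38 = 380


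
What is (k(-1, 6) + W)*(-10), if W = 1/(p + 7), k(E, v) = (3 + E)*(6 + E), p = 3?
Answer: -101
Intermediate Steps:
W = ⅒ (W = 1/(3 + 7) = 1/10 = ⅒ ≈ 0.10000)
(k(-1, 6) + W)*(-10) = ((18 + (-1)² + 9*(-1)) + ⅒)*(-10) = ((18 + 1 - 9) + ⅒)*(-10) = (10 + ⅒)*(-10) = (101/10)*(-10) = -101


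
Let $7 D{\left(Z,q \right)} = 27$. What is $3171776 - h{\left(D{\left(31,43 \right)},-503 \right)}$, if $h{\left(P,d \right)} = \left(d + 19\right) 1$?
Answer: $3172260$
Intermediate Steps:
$D{\left(Z,q \right)} = \frac{27}{7}$ ($D{\left(Z,q \right)} = \frac{1}{7} \cdot 27 = \frac{27}{7}$)
$h{\left(P,d \right)} = 19 + d$ ($h{\left(P,d \right)} = \left(19 + d\right) 1 = 19 + d$)
$3171776 - h{\left(D{\left(31,43 \right)},-503 \right)} = 3171776 - \left(19 - 503\right) = 3171776 - -484 = 3171776 + 484 = 3172260$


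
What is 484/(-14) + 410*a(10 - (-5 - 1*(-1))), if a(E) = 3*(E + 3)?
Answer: 146128/7 ≈ 20875.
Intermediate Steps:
a(E) = 9 + 3*E (a(E) = 3*(3 + E) = 9 + 3*E)
484/(-14) + 410*a(10 - (-5 - 1*(-1))) = 484/(-14) + 410*(9 + 3*(10 - (-5 - 1*(-1)))) = 484*(-1/14) + 410*(9 + 3*(10 - (-5 + 1))) = -242/7 + 410*(9 + 3*(10 - 1*(-4))) = -242/7 + 410*(9 + 3*(10 + 4)) = -242/7 + 410*(9 + 3*14) = -242/7 + 410*(9 + 42) = -242/7 + 410*51 = -242/7 + 20910 = 146128/7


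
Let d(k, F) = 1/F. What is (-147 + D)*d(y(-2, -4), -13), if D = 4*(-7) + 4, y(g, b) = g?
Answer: 171/13 ≈ 13.154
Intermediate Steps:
D = -24 (D = -28 + 4 = -24)
(-147 + D)*d(y(-2, -4), -13) = (-147 - 24)/(-13) = -171*(-1/13) = 171/13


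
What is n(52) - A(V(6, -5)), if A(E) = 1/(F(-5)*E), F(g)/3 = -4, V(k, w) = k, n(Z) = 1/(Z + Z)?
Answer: 11/468 ≈ 0.023504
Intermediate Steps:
n(Z) = 1/(2*Z)
F(g) = -12 (F(g) = 3*(-4) = -12)
A(E) = -1/(12*E) (A(E) = 1/(-12*E) = -1/(12*E))
n(52) - A(V(6, -5)) = (½)/52 - (-1)/(12*6) = (½)*(1/52) - (-1)/(12*6) = 1/104 - 1*(-1/72) = 1/104 + 1/72 = 11/468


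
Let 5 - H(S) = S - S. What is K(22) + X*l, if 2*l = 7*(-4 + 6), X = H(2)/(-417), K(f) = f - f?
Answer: -35/417 ≈ -0.083933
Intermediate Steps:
K(f) = 0
H(S) = 5 (H(S) = 5 - (S - S) = 5 - 1*0 = 5 + 0 = 5)
X = -5/417 (X = 5/(-417) = 5*(-1/417) = -5/417 ≈ -0.011990)
l = 7 (l = (7*(-4 + 6))/2 = (7*2)/2 = (½)*14 = 7)
K(22) + X*l = 0 - 5/417*7 = 0 - 35/417 = -35/417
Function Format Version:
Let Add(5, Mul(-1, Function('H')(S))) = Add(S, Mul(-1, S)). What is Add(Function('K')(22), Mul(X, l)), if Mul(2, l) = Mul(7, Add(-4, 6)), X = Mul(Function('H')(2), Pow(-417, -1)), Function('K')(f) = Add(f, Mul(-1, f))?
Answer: Rational(-35, 417) ≈ -0.083933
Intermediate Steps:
Function('K')(f) = 0
Function('H')(S) = 5 (Function('H')(S) = Add(5, Mul(-1, Add(S, Mul(-1, S)))) = Add(5, Mul(-1, 0)) = Add(5, 0) = 5)
X = Rational(-5, 417) (X = Mul(5, Pow(-417, -1)) = Mul(5, Rational(-1, 417)) = Rational(-5, 417) ≈ -0.011990)
l = 7 (l = Mul(Rational(1, 2), Mul(7, Add(-4, 6))) = Mul(Rational(1, 2), Mul(7, 2)) = Mul(Rational(1, 2), 14) = 7)
Add(Function('K')(22), Mul(X, l)) = Add(0, Mul(Rational(-5, 417), 7)) = Add(0, Rational(-35, 417)) = Rational(-35, 417)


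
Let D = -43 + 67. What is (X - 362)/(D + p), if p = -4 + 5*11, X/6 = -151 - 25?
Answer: -1418/75 ≈ -18.907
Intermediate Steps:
D = 24
X = -1056 (X = 6*(-151 - 25) = 6*(-176) = -1056)
p = 51 (p = -4 + 55 = 51)
(X - 362)/(D + p) = (-1056 - 362)/(24 + 51) = -1418/75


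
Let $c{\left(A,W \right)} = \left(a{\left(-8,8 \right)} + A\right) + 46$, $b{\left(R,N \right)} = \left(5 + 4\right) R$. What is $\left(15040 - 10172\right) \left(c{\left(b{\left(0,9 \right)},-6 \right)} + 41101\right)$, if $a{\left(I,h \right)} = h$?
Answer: $200342540$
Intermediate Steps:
$b{\left(R,N \right)} = 9 R$
$c{\left(A,W \right)} = 54 + A$ ($c{\left(A,W \right)} = \left(8 + A\right) + 46 = 54 + A$)
$\left(15040 - 10172\right) \left(c{\left(b{\left(0,9 \right)},-6 \right)} + 41101\right) = \left(15040 - 10172\right) \left(\left(54 + 9 \cdot 0\right) + 41101\right) = 4868 \left(\left(54 + 0\right) + 41101\right) = 4868 \left(54 + 41101\right) = 4868 \cdot 41155 = 200342540$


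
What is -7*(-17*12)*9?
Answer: 12852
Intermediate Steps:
-7*(-17*12)*9 = -(-1428)*9 = -7*(-1836) = 12852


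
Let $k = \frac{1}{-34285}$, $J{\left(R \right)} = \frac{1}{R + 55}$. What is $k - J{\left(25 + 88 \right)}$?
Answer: $- \frac{34453}{5759880} \approx -0.0059815$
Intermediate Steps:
$J{\left(R \right)} = \frac{1}{55 + R}$
$k = - \frac{1}{34285} \approx -2.9167 \cdot 10^{-5}$
$k - J{\left(25 + 88 \right)} = - \frac{1}{34285} - \frac{1}{55 + \left(25 + 88\right)} = - \frac{1}{34285} - \frac{1}{55 + 113} = - \frac{1}{34285} - \frac{1}{168} = - \frac{34453}{5759880}$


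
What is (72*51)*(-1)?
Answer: -3672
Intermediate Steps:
(72*51)*(-1) = 3672*(-1) = -3672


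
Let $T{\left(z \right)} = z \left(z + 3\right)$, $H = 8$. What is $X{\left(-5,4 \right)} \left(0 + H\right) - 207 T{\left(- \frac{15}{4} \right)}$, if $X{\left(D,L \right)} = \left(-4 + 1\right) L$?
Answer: $- \frac{10851}{16} \approx -678.19$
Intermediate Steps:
$T{\left(z \right)} = z \left(3 + z\right)$
$X{\left(D,L \right)} = - 3 L$
$X{\left(-5,4 \right)} \left(0 + H\right) - 207 T{\left(- \frac{15}{4} \right)} = \left(-3\right) 4 \left(0 + 8\right) - 207 - \frac{15}{4} \left(3 - \frac{15}{4}\right) = \left(-12\right) 8 - 207 \left(-15\right) \frac{1}{4} \left(3 - \frac{15}{4}\right) = -96 - 207 \left(- \frac{15 \left(3 - \frac{15}{4}\right)}{4}\right) = -96 - 207 \left(\left(- \frac{15}{4}\right) \left(- \frac{3}{4}\right)\right) = -96 - \frac{9315}{16} = - \frac{10851}{16}$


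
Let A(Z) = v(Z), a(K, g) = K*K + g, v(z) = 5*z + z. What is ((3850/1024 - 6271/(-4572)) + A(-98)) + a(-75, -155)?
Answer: 2860027475/585216 ≈ 4887.1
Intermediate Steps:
v(z) = 6*z
a(K, g) = g + K² (a(K, g) = K² + g = g + K²)
A(Z) = 6*Z
((3850/1024 - 6271/(-4572)) + A(-98)) + a(-75, -155) = ((3850/1024 - 6271/(-4572)) + 6*(-98)) + (-155 + (-75)²) = ((3850*(1/1024) - 6271*(-1/4572)) - 588) + (-155 + 5625) = ((1925/512 + 6271/4572) - 588) + 5470 = (3002963/585216 - 588) + 5470 = -341104045/585216 + 5470 = 2860027475/585216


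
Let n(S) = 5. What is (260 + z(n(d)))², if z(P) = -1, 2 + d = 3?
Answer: 67081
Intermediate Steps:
d = 1 (d = -2 + 3 = 1)
(260 + z(n(d)))² = (260 - 1)² = 259² = 67081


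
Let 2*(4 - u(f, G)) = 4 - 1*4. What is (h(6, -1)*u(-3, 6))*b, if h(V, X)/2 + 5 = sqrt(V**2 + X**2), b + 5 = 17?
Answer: -480 + 96*sqrt(37) ≈ 103.95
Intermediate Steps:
b = 12 (b = -5 + 17 = 12)
u(f, G) = 4 (u(f, G) = 4 - (4 - 1*4)/2 = 4 - (4 - 4)/2 = 4 - 1/2*0 = 4 + 0 = 4)
h(V, X) = -10 + 2*sqrt(V**2 + X**2)
(h(6, -1)*u(-3, 6))*b = ((-10 + 2*sqrt(6**2 + (-1)**2))*4)*12 = ((-10 + 2*sqrt(36 + 1))*4)*12 = ((-10 + 2*sqrt(37))*4)*12 = (-40 + 8*sqrt(37))*12 = -480 + 96*sqrt(37)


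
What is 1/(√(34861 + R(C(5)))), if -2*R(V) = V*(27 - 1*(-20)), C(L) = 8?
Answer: √34673/34673 ≈ 0.0053704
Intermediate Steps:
R(V) = -47*V/2 (R(V) = -V*(27 - 1*(-20))/2 = -V*(27 + 20)/2 = -V*47/2 = -47*V/2)
1/(√(34861 + R(C(5)))) = 1/(√(34861 - 47/2*8)) = 1/(√(34861 - 188)) = 1/(√34673) = √34673/34673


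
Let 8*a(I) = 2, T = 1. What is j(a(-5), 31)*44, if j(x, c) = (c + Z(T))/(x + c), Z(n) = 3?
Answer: 5984/125 ≈ 47.872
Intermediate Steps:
a(I) = 1/4 (a(I) = (1/8)*2 = 1/4)
j(x, c) = (3 + c)/(c + x) (j(x, c) = (c + 3)/(x + c) = (3 + c)/(c + x))
j(a(-5), 31)*44 = ((3 + 31)/(31 + 1/4))*44 = (34/(125/4))*44 = ((4/125)*34)*44 = (136/125)*44 = 5984/125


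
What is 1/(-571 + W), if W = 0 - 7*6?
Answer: -1/613 ≈ -0.0016313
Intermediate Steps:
W = -42 (W = 0 - 42 = -42)
1/(-571 + W) = 1/(-571 - 42) = 1/(-613) = -1/613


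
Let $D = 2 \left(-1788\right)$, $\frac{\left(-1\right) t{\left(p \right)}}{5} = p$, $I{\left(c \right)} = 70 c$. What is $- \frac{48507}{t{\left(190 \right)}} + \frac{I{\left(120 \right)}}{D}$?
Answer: $\frac{362897}{7450} \approx 48.711$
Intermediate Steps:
$t{\left(p \right)} = - 5 p$
$D = -3576$
$- \frac{48507}{t{\left(190 \right)}} + \frac{I{\left(120 \right)}}{D} = - \frac{48507}{\left(-5\right) 190} + \frac{70 \cdot 120}{-3576} = - \frac{48507}{-950} + 8400 \left(- \frac{1}{3576}\right) = \left(-48507\right) \left(- \frac{1}{950}\right) - \frac{350}{149} = \frac{2553}{50} - \frac{350}{149} = \frac{362897}{7450}$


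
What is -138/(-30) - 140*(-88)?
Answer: 61623/5 ≈ 12325.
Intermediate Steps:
-138/(-30) - 140*(-88) = -138*(-1/30) + 12320 = 23/5 + 12320 = 61623/5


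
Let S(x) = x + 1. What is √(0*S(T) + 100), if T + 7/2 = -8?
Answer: 10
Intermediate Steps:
T = -23/2 (T = -7/2 - 8 = -23/2 ≈ -11.500)
S(x) = 1 + x
√(0*S(T) + 100) = √(0*(1 - 23/2) + 100) = √(0*(-21/2) + 100) = √(0 + 100) = √100 = 10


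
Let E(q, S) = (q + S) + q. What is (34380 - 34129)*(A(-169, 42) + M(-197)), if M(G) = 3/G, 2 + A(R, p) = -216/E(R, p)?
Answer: -2351870/7289 ≈ -322.66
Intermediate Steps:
E(q, S) = S + 2*q (E(q, S) = (S + q) + q = S + 2*q)
A(R, p) = -2 - 216/(p + 2*R)
(34380 - 34129)*(A(-169, 42) + M(-197)) = (34380 - 34129)*(2*(-108 - 1*42 - 2*(-169))/(42 + 2*(-169)) + 3/(-197)) = 251*(2*(-108 - 42 + 338)/(42 - 338) + 3*(-1/197)) = 251*(2*188/(-296) - 3/197) = 251*(2*(-1/296)*188 - 3/197) = 251*(-47/37 - 3/197) = 251*(-9370/7289) = -2351870/7289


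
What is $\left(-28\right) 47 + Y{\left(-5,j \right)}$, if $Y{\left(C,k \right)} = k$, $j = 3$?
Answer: $-1313$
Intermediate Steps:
$\left(-28\right) 47 + Y{\left(-5,j \right)} = \left(-28\right) 47 + 3 = -1316 + 3 = -1313$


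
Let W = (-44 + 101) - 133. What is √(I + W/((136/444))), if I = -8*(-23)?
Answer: I*√18530/17 ≈ 8.0074*I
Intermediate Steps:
I = 184
W = -76 (W = 57 - 133 = -76)
√(I + W/((136/444))) = √(184 - 76/(136/444)) = √(184 - 76/(136*(1/444))) = √(184 - 76/34/111) = √(184 - 76*111/34) = √(184 - 4218/17) = √(-1090/17) = I*√18530/17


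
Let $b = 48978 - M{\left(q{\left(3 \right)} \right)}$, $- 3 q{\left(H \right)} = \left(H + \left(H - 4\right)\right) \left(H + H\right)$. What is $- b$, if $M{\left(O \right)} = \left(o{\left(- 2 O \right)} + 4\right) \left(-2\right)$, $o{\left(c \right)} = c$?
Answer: $-49002$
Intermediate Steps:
$q{\left(H \right)} = - \frac{2 H \left(-4 + 2 H\right)}{3}$ ($q{\left(H \right)} = - \frac{\left(H + \left(H - 4\right)\right) \left(H + H\right)}{3} = - \frac{\left(H + \left(-4 + H\right)\right) 2 H}{3} = - \frac{\left(-4 + 2 H\right) 2 H}{3} = - \frac{2 H \left(-4 + 2 H\right)}{3}$)
$M{\left(O \right)} = -8 + 4 O$ ($M{\left(O \right)} = \left(- 2 O + 4\right) \left(-2\right) = \left(4 - 2 O\right) \left(-2\right) = -8 + 4 O$)
$b = 49002$ ($b = 48978 - \left(-8 + 4 \cdot \frac{4}{3} \cdot 3 \left(2 - 3\right)\right) = 48978 - \left(-8 + 4 \cdot \frac{4}{3} \cdot 3 \left(-1\right)\right) = 48978 - \left(-8 + 4 \left(-4\right)\right) = 48978 - \left(-8 - 16\right) = 48978 - -24 = 48978 + 24 = 49002$)
$- b = \left(-1\right) 49002 = -49002$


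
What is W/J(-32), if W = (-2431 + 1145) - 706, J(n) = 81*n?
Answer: 83/108 ≈ 0.76852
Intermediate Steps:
W = -1992 (W = -1286 - 706 = -1992)
W/J(-32) = -1992/(81*(-32)) = -1992/(-2592) = -1992*(-1/2592) = 83/108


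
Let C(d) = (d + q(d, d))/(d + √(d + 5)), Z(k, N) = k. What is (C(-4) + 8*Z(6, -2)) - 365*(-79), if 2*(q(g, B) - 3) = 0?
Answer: 86650/3 ≈ 28883.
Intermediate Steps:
q(g, B) = 3 (q(g, B) = 3 + (½)*0 = 3 + 0 = 3)
C(d) = (3 + d)/(d + √(5 + d)) (C(d) = (d + 3)/(d + √(d + 5)) = (3 + d)/(d + √(5 + d)))
(C(-4) + 8*Z(6, -2)) - 365*(-79) = ((3 - 4)/(-4 + √(5 - 4)) + 8*6) - 365*(-79) = (-1/(-4 + √1) + 48) + 28835 = (-1/(-4 + 1) + 48) + 28835 = (-1/(-3) + 48) + 28835 = (-⅓*(-1) + 48) + 28835 = (⅓ + 48) + 28835 = 145/3 + 28835 = 86650/3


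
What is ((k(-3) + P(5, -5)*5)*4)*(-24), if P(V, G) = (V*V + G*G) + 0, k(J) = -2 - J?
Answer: -24096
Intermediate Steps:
P(V, G) = G² + V² (P(V, G) = (V² + G²) + 0 = (G² + V²) + 0 = G² + V²)
((k(-3) + P(5, -5)*5)*4)*(-24) = (((-2 - 1*(-3)) + ((-5)² + 5²)*5)*4)*(-24) = (((-2 + 3) + (25 + 25)*5)*4)*(-24) = ((1 + 50*5)*4)*(-24) = ((1 + 250)*4)*(-24) = (251*4)*(-24) = 1004*(-24) = -24096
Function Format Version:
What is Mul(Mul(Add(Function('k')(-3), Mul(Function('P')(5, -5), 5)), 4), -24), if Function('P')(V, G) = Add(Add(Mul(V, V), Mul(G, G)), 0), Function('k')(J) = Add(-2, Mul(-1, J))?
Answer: -24096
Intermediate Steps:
Function('P')(V, G) = Add(Pow(G, 2), Pow(V, 2)) (Function('P')(V, G) = Add(Add(Pow(V, 2), Pow(G, 2)), 0) = Add(Add(Pow(G, 2), Pow(V, 2)), 0) = Add(Pow(G, 2), Pow(V, 2)))
Mul(Mul(Add(Function('k')(-3), Mul(Function('P')(5, -5), 5)), 4), -24) = Mul(Mul(Add(Add(-2, Mul(-1, -3)), Mul(Add(Pow(-5, 2), Pow(5, 2)), 5)), 4), -24) = Mul(Mul(Add(Add(-2, 3), Mul(Add(25, 25), 5)), 4), -24) = Mul(Mul(Add(1, Mul(50, 5)), 4), -24) = Mul(Mul(Add(1, 250), 4), -24) = Mul(Mul(251, 4), -24) = Mul(1004, -24) = -24096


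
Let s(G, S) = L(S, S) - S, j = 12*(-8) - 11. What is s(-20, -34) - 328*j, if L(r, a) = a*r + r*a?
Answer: 37442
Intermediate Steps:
j = -107 (j = -96 - 11 = -107)
L(r, a) = 2*a*r (L(r, a) = a*r + a*r = 2*a*r)
s(G, S) = -S + 2*S² (s(G, S) = 2*S*S - S = 2*S² - S = -S + 2*S²)
s(-20, -34) - 328*j = -34*(-1 + 2*(-34)) - 328*(-107) = -34*(-1 - 68) + 35096 = -34*(-69) + 35096 = 2346 + 35096 = 37442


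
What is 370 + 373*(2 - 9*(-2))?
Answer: 7830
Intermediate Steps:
370 + 373*(2 - 9*(-2)) = 370 + 373*(2 + 18) = 370 + 373*20 = 370 + 7460 = 7830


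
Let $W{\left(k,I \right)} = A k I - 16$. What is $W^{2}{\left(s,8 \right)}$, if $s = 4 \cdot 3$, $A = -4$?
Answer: $160000$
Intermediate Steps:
$s = 12$
$W{\left(k,I \right)} = -16 - 4 I k$ ($W{\left(k,I \right)} = - 4 k I - 16 = - 4 I k - 16 = -16 - 4 I k$)
$W^{2}{\left(s,8 \right)} = \left(-16 - 32 \cdot 12\right)^{2} = \left(-16 - 384\right)^{2} = \left(-400\right)^{2} = 160000$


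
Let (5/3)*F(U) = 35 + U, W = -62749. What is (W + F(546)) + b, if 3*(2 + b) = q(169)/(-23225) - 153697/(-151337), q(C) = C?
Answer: -219330888058756/3514801825 ≈ -62402.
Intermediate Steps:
b = -5848258026/3514801825 (b = -2 + (169/(-23225) - 153697/(-151337))/3 = -2 + (169*(-1/23225) - 153697*(-1/151337))/3 = -2 + (-169/23225 + 153697/151337)/3 = -2 + (⅓)*(3544036872/3514801825) = -2 + 1181345624/3514801825 = -5848258026/3514801825 ≈ -1.6639)
F(U) = 21 + 3*U/5 (F(U) = 3*(35 + U)/5 = 21 + 3*U/5)
(W + F(546)) + b = (-62749 + (21 + (⅗)*546)) - 5848258026/3514801825 = (-62749 + (21 + 1638/5)) - 5848258026/3514801825 = (-62749 + 1743/5) - 5848258026/3514801825 = -312002/5 - 5848258026/3514801825 = -219330888058756/3514801825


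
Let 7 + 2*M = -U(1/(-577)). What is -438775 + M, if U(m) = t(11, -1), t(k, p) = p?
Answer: -438778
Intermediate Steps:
U(m) = -1
M = -3 (M = -7/2 + (-1*(-1))/2 = -7/2 + (½)*1 = -7/2 + ½ = -3)
-438775 + M = -438775 - 3 = -438778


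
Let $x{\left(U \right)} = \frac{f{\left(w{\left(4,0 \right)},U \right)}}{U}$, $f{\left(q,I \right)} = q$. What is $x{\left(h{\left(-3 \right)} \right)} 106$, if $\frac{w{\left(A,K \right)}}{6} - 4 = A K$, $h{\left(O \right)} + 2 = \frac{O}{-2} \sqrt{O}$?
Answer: $- \frac{20352}{43} - \frac{15264 i \sqrt{3}}{43} \approx -473.3 - 614.84 i$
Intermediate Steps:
$h{\left(O \right)} = -2 - \frac{O^{\frac{3}{2}}}{2}$ ($h{\left(O \right)} = -2 + \frac{O}{-2} \sqrt{O} = -2 + O \left(- \frac{1}{2}\right) \sqrt{O} = -2 + - \frac{O}{2} \sqrt{O} = -2 - \frac{O^{\frac{3}{2}}}{2}$)
$w{\left(A,K \right)} = 24 + 6 A K$
$x{\left(U \right)} = \frac{24}{U}$ ($x{\left(U \right)} = \frac{24 + 6 \cdot 4 \cdot 0}{U} = \frac{24 + 0}{U} = \frac{24}{U}$)
$x{\left(h{\left(-3 \right)} \right)} 106 = \frac{24}{-2 - \frac{\left(-3\right)^{\frac{3}{2}}}{2}} \cdot 106 = \frac{24}{-2 - \frac{\left(-3\right) i \sqrt{3}}{2}} \cdot 106 = \frac{24}{-2 + \frac{3 i \sqrt{3}}{2}} \cdot 106 = \frac{2544}{-2 + \frac{3 i \sqrt{3}}{2}}$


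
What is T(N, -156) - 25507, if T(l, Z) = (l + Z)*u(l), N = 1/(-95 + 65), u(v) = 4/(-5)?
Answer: -1903663/75 ≈ -25382.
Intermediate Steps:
u(v) = -⅘ (u(v) = 4*(-⅕) = -⅘)
N = -1/30 (N = 1/(-30) = -1/30 ≈ -0.033333)
T(l, Z) = -4*Z/5 - 4*l/5 (T(l, Z) = (l + Z)*(-⅘) = (Z + l)*(-⅘) = -4*Z/5 - 4*l/5)
T(N, -156) - 25507 = (-⅘*(-156) - ⅘*(-1/30)) - 25507 = (624/5 + 2/75) - 25507 = 9362/75 - 25507 = -1903663/75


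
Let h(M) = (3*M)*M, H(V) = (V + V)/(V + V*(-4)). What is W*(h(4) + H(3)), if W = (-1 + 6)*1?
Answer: 710/3 ≈ 236.67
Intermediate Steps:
H(V) = -⅔ (H(V) = (2*V)/(V - 4*V) = (2*V)/((-3*V)) = (2*V)*(-1/(3*V)) = -⅔)
W = 5 (W = 5*1 = 5)
h(M) = 3*M²
W*(h(4) + H(3)) = 5*(3*4² - ⅔) = 5*(3*16 - ⅔) = 5*(48 - ⅔) = 5*(142/3) = 710/3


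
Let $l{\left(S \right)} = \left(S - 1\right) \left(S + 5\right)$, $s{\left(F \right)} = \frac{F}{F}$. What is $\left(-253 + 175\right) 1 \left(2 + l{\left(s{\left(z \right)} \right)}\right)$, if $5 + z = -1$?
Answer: $-156$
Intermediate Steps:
$z = -6$ ($z = -5 - 1 = -6$)
$s{\left(F \right)} = 1$
$l{\left(S \right)} = \left(-1 + S\right) \left(5 + S\right)$
$\left(-253 + 175\right) 1 \left(2 + l{\left(s{\left(z \right)} \right)}\right) = \left(-253 + 175\right) 1 \left(2 + \left(-5 + 1^{2} + 4 \cdot 1\right)\right) = - 78 \cdot 1 \left(2 + \left(-5 + 1 + 4\right)\right) = - 78 \cdot 1 \left(2 + 0\right) = - 78 \cdot 1 \cdot 2 = \left(-78\right) 2 = -156$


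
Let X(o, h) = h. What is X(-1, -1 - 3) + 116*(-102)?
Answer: -11836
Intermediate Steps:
X(-1, -1 - 3) + 116*(-102) = (-1 - 3) + 116*(-102) = -4 - 11832 = -11836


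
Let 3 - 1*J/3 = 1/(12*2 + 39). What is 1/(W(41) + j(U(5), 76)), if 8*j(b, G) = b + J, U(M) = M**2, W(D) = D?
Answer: 168/7601 ≈ 0.022102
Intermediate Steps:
J = 188/21 (J = 9 - 3/(12*2 + 39) = 9 - 3/(24 + 39) = 9 - 3/63 = 9 - 3*1/63 = 9 - 1/21 = 188/21 ≈ 8.9524)
j(b, G) = 47/42 + b/8 (j(b, G) = (b + 188/21)/8 = (188/21 + b)/8 = 47/42 + b/8)
1/(W(41) + j(U(5), 76)) = 1/(41 + (47/42 + (1/8)*5**2)) = 1/(41 + (47/42 + (1/8)*25)) = 1/(41 + (47/42 + 25/8)) = 1/(41 + 713/168) = 1/(7601/168) = 168/7601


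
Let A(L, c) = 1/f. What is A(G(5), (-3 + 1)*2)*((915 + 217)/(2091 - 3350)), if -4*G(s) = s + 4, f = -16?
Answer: 283/5036 ≈ 0.056195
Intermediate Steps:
G(s) = -1 - s/4 (G(s) = -(s + 4)/4 = -(4 + s)/4 = -1 - s/4)
A(L, c) = -1/16 (A(L, c) = 1/(-16) = -1/16)
A(G(5), (-3 + 1)*2)*((915 + 217)/(2091 - 3350)) = -(915 + 217)/(16*(2091 - 3350)) = -283/(4*(-1259)) = -283*(-1)/(4*1259) = -1/16*(-1132/1259) = 283/5036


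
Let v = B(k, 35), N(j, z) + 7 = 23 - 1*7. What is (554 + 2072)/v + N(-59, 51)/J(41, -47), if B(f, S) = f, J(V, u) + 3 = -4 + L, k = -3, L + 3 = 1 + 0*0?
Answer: -2629/3 ≈ -876.33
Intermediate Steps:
L = -2 (L = -3 + (1 + 0*0) = -3 + (1 + 0) = -3 + 1 = -2)
J(V, u) = -9 (J(V, u) = -3 + (-4 - 2) = -3 - 6 = -9)
N(j, z) = 9 (N(j, z) = -7 + (23 - 1*7) = -7 + (23 - 7) = -7 + 16 = 9)
v = -3
(554 + 2072)/v + N(-59, 51)/J(41, -47) = (554 + 2072)/(-3) + 9/(-9) = 2626*(-⅓) + 9*(-⅑) = -2626/3 - 1 = -2629/3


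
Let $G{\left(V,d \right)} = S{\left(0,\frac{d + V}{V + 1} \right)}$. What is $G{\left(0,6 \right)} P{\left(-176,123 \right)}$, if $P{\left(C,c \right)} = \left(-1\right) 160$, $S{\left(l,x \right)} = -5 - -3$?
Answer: $320$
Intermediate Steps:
$S{\left(l,x \right)} = -2$ ($S{\left(l,x \right)} = -5 + 3 = -2$)
$G{\left(V,d \right)} = -2$
$P{\left(C,c \right)} = -160$
$G{\left(0,6 \right)} P{\left(-176,123 \right)} = \left(-2\right) \left(-160\right) = 320$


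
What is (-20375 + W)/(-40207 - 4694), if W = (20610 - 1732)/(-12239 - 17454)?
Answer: 201671251/444415131 ≈ 0.45379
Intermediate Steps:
W = -18878/29693 (W = 18878/(-29693) = 18878*(-1/29693) = -18878/29693 ≈ -0.63577)
(-20375 + W)/(-40207 - 4694) = (-20375 - 18878/29693)/(-40207 - 4694) = -605013753/29693/(-44901) = -605013753/29693*(-1/44901) = 201671251/444415131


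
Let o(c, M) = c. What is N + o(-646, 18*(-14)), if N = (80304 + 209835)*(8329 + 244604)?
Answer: 73385727041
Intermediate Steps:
N = 73385727687 (N = 290139*252933 = 73385727687)
N + o(-646, 18*(-14)) = 73385727687 - 646 = 73385727041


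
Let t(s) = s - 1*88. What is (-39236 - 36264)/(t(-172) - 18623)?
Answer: 75500/18883 ≈ 3.9983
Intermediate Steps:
t(s) = -88 + s (t(s) = s - 88 = -88 + s)
(-39236 - 36264)/(t(-172) - 18623) = (-39236 - 36264)/((-88 - 172) - 18623) = -75500/(-260 - 18623) = -75500/(-18883) = -75500*(-1/18883) = 75500/18883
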